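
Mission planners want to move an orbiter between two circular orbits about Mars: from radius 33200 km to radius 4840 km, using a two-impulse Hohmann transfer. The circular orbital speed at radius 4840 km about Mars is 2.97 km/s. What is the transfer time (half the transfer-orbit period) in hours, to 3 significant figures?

From the circular-orbit relation v² = μ/r at r = 4840 km: μ = v²r = (2.97)² × 4840 = 42693.2 km³/s².
Transfer-ellipse semi-major axis a_t = (r₁ + r₂)/2 = (33200 + 4840)/2 = 19020 km.
Half the transfer-orbit period gives t = π√(a_t³/μ) = 39880 s.
Converting: 39880 s ÷ 3600 s/hour = 11.1 hours.

t = 11.1 hours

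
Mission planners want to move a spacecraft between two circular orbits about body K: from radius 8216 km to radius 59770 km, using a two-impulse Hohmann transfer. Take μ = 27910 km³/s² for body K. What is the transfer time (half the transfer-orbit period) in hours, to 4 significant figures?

The Hohmann ellipse has a_t = (r₁ + r₂)/2 = 33993 km.
By Kepler's third law the transfer-orbit period is T = 2π√(a_t³/μ), so t = T/2 = 1.1786×10^5 s.
Converting: 1.1786×10^5 s ÷ 3600 s/hour = 32.74 hours.

t = 32.74 hours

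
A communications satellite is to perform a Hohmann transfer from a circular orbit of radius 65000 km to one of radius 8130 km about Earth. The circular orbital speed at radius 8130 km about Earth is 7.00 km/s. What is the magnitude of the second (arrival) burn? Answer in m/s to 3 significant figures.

From the circular-orbit relation v² = μ/r at r = 8130 km: μ = v²r = (7.00)² × 8130 = 3.98370×10^5 km³/s².
The Hohmann ellipse has a_t = (r₁ + r₂)/2 = 36565 km.
Circular speed at r = 8130 km: v_c = √(μ/r) = 7.000 km/s.
Transfer-orbit speed at the same r (vis-viva, a = a_t): v_t = √[μ(2/r − 1/a_t)] = 9.333 km/s.
Δv₂ = |v_t − v_c| = |9.333 − 7.000| = 2.333 km/s.

Δv₂ = 2330 m/s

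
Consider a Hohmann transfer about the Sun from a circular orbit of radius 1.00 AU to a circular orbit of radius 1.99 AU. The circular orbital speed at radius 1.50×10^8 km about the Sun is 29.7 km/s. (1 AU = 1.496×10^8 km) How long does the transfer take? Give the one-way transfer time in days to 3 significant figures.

From the circular-orbit relation v² = μ/r at r = 1.50×10^8 km: μ = v²r = (29.7)² × 1.50×10^8 = 1.32313×10^11 km³/s².
In km: r₁ = 1.00 × 1.496×10^8 = 1.496×10^8 km; r₂ = 1.99 × 1.496×10^8 = 2.97704×10^8 km.
Transfer-ellipse semi-major axis a_t = (r₁ + r₂)/2 = (1.496×10^8 + 2.97704×10^8)/2 = 2.23652×10^8 km.
Transfer time t = π√(a_t³/μ) = π√((2.23652×10^8)³ / 1.32313×10^11) = 2.889×10^7 s.
Converting: 2.889×10^7 s ÷ 86400 s/day = 334 days.

t = 334 days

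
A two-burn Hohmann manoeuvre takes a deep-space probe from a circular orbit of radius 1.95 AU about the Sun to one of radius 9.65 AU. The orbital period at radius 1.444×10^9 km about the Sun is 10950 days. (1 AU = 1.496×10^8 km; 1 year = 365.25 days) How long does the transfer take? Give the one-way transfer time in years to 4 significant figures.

t = 6.982 years

From Kepler's third law T² = 4π²r³/μ at r = 1.444×10^9 km, T = 10950 days = 10950 × 86400 s = 9.4608×10^8 s: μ = 4π²r³/T² = 1.32802×10^11 km³/s².
In km: r₁ = 1.95 × 1.496×10^8 = 2.9172×10^8 km; r₂ = 9.65 × 1.496×10^8 = 1.44364×10^9 km.
The Hohmann ellipse has a_t = (r₁ + r₂)/2 = 8.6768×10^8 km.
Transfer time t = π√(a_t³/μ) = π√((8.6768×10^8)³ / 1.32802×10^11) = 2.2034×10^8 s.
Converting: 2.2034×10^8 s ÷ 3.15576×10^7 s/year (365.25 × 86400) = 6.982 years.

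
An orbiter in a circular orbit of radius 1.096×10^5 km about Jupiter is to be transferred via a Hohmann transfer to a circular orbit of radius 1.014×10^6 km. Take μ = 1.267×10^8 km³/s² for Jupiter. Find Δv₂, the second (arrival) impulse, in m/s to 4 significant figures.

Δv₂ = 6241 m/s

Transfer-ellipse semi-major axis a_t = (r₁ + r₂)/2 = (1.096×10^5 + 1.014×10^6)/2 = 5.618×10^5 km.
Circular speed at r = 1.014×10^6 km: v_c = √(μ/r) = 11.178 km/s.
Transfer-orbit speed at the same r (vis-viva, a = a_t): v_t = √[μ(2/r − 1/a_t)] = 4.9372 km/s.
Δv₂ = |v_t − v_c| = |4.9372 − 11.178| = 6.241 km/s.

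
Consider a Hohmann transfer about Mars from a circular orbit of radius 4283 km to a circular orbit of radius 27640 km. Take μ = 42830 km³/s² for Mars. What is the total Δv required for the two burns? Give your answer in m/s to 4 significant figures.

Δv = 1599 m/s

Semi-major axis of the transfer orbit: a_t = (4283 + 27640)/2 = 15961.5 km.
Circular speed at r₁: v₁ = √(μ/r₁) = √(42830/4283) = 3.162278 km/s.
Transfer-orbit speed at r₁ (vis-viva): v_p = √[μ(2/r₁ − 1/a_t)] = 4.161330 km/s.
First burn Δv₁ = |v_p − v₁| = 0.9991 km/s.
Circular speed at r₂: v₂ = √(μ/r₂) = 1.2448 km/s.
Transfer-orbit speed at r₂: v_a = √[μ(2/r₂ − 1/a_t)] = 0.64483 km/s.
Second burn Δv₂ = |v₂ − v_a| = 0.6000 km/s.
Δv = Δv₁ + Δv₂ = 0.9991 + 0.6000 = 1.599 km/s.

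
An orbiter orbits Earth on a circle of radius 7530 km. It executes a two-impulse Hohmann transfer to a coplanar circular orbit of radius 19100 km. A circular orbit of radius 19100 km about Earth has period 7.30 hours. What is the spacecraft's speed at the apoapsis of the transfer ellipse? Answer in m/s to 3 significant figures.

From Kepler's third law T² = 4π²r³/μ at r = 19100 km, T = 7.30 hours = 7.30 × 3600 s = 26280 s: μ = 4π²r³/T² = 3.98299×10^5 km³/s².
Semi-major axis of the transfer orbit: a_t = (7530 + 19100)/2 = 13315 km.
The apoapsis of the transfer ellipse is at r = 19100 km.
Vis-viva: v = √[μ(2/r − 1/a_t)] = √[3.98299×10^5 × (2/19100 − 1/13315)] = 3.434 km/s.

v = 3430 m/s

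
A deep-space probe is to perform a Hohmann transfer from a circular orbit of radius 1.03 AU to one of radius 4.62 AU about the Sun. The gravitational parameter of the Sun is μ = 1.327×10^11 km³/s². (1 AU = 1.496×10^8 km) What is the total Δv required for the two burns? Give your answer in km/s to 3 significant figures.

Δv = 13.7 km/s

In km: r₁ = 1.03 × 1.496×10^8 = 1.54088×10^8 km; r₂ = 4.62 × 1.496×10^8 = 6.91152×10^8 km.
Semi-major axis of the transfer orbit: a_t = (1.54088×10^8 + 6.91152×10^8)/2 = 4.2262×10^8 km.
Circular speed at r₁: v₁ = √(μ/r₁) = √(1.327×10^11/1.54088×10^8) = 29.346145 km/s.
Transfer-orbit speed at r₁ (vis-viva equation): v_p = √[μ(2/r₁ − 1/a_t)] = 37.528639 km/s.
First burn Δv₁ = |v_p − v₁| = 8.182 km/s.
At r₂, v₂ = √(μ/r₂) = 13.8563 km/s.
Transfer-orbit speed at r₂: v_a = √[μ(2/r₂ − 1/a_t)] = 8.36677 km/s.
Second burn Δv₂ = |v₂ − v_a| = 5.490 km/s.
Total Δv = Δv₁ + Δv₂ = 13.67 km/s.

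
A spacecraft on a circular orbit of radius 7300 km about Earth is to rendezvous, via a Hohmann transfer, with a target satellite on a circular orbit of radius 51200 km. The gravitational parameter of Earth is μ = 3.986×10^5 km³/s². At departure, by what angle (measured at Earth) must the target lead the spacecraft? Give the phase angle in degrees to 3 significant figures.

Transfer-ellipse semi-major axis a_t = (r₁ + r₂)/2 = (7300 + 51200)/2 = 29250 km.
Transfer time t = π√(a_t³/μ) = 24890 s.
Target angular speed ω₂ = √(μ/r₂³) = 5.450×10^-5 rad/s.
Angle swept by the target during transfer: ω₂·t = 1.3565 rad = 77.72°.
Arrival is 180° from departure on the ellipse, so φ = 180° − 77.72° = 102°.

φ = 102°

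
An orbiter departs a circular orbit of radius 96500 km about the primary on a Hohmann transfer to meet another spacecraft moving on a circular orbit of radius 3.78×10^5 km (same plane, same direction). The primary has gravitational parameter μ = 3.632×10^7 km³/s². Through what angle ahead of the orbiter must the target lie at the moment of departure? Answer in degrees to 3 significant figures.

Transfer-ellipse semi-major axis a_t = (r₁ + r₂)/2 = (96500 + 3.780×10^5)/2 = 2.3725×10^5 km.
Transfer time t = π√(a_t³/μ) = 60240 s.
Target angular speed ω₂ = √(μ/r₂³) = 2.593×10^-5 rad/s.
Angle swept by the target during transfer: ω₂·t = 1.562 rad = 89.50°.
Arrival is 180° from departure on the ellipse, so φ = 180° − 89.50° = 90.5°.

φ = 90.5°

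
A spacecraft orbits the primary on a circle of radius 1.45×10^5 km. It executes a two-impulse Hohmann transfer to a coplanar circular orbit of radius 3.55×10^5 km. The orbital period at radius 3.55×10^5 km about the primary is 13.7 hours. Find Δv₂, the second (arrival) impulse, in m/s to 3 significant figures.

Δv₂ = 10800 m/s

From Kepler's third law T² = 4π²r³/μ at r = 3.55×10^5 km, T = 13.7 hours = 13.7 × 3600 s = 49320 s: μ = 4π²r³/T² = 7.26104×10^8 km³/s².
The Hohmann ellipse has a_t = (r₁ + r₂)/2 = 2.500×10^5 km.
On the circular orbit at r = 3.550×10^5 km, v_c = √(μ/r) = 45.226 km/s.
Transfer-orbit speed at the same r (vis-viva, a = a_t): v_t = √[μ(2/r − 1/a_t)] = 34.443 km/s.
Δv₂ = |v_t − v_c| = |34.443 − 45.226| = 10.78 km/s.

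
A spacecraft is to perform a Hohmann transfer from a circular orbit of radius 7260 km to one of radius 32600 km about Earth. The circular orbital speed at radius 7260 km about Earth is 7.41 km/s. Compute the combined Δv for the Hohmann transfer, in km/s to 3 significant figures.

Δv = 3.45 km/s

From the circular-orbit relation v² = μ/r at r = 7260 km: μ = v²r = (7.41)² × 7260 = 3.98633×10^5 km³/s².
Semi-major axis of the transfer orbit: a_t = (7260 + 32600)/2 = 19930 km.
Circular speed at r₁: v₁ = √(μ/r₁) = √(3.98633×10^5/7260) = 7.410 km/s.
On the transfer ellipse at r₁, vis-viva equation gives v_p = √[μ(2/r₁ − 1/a_t)] = 9.477 km/s.
First burn Δv₁ = |v_p − v₁| = 2.067 km/s.
At r₂, v₂ = √(μ/r₂) = 3.497 km/s.
Transfer-orbit speed at r₂: v_a = √[μ(2/r₂ − 1/a_t)] = 2.111 km/s.
Second burn Δv₂ = |v₂ − v_a| = 1.386 km/s.
Δv = Δv₁ + Δv₂ = 2.067 + 1.386 = 3.453 km/s.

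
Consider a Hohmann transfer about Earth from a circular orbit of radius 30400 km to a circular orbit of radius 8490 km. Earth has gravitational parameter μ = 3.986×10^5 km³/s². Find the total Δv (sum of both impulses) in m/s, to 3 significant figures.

Δv = 2940 m/s

Semi-major axis of the transfer orbit: a_t = (30400 + 8490)/2 = 19445 km.
At r₁ the circular-orbit speed is v₁ = √(μ/r₁) = 3.62103 km/s.
On the transfer ellipse at r₁, v² = μ(2/r − 1/a) gives v_a = √[μ(2/r₁ − 1/a_t)] = 2.39266 km/s.
First burn Δv₁ = |v_a − v₁| = 1.2284 km/s.
Circular speed at r₂: v₂ = √(μ/r₂) = 6.8520 km/s.
Transfer-orbit speed at r₂: v_p = √[μ(2/r₂ − 1/a_t)] = 8.5674 km/s.
Second burn Δv₂ = |v₂ − v_p| = 1.7154 km/s.
Total Δv = Δv₁ + Δv₂ = 2.944 km/s.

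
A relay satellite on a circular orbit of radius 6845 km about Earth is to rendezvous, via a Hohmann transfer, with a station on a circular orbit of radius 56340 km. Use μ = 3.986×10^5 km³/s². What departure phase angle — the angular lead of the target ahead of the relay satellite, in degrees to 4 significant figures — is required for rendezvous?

φ = 104.4°

Transfer-ellipse semi-major axis a_t = (r₁ + r₂)/2 = (6845 + 56340)/2 = 31592.5 km.
Transfer time t = π√(a_t³/μ) = 27942 s.
Target angular speed ω₂ = √(μ/r₂³) = 4.7211×10^-5 rad/s.
Angle swept by the target during transfer: ω₂·t = 1.3192 rad = 75.58°.
The relay satellite traverses 180° on the transfer ellipse, so the target must lead by 180° − 75.58° = 104.4°.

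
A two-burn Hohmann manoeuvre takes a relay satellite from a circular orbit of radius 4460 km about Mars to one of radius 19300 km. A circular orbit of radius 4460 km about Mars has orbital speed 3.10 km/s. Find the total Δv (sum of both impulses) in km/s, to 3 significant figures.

From the circular-orbit relation v² = μ/r at r = 4460 km: μ = v²r = (3.10)² × 4460 = 42860.6 km³/s².
Semi-major axis of the transfer orbit: a_t = (4460 + 19300)/2 = 11880 km.
At r₁ the circular-orbit speed is v₁ = √(μ/r₁) = 3.1000 km/s.
Transfer-orbit speed at r₁ (vis-viva): v_p = √[μ(2/r₁ − 1/a_t)] = 3.9512 km/s.
First burn Δv₁ = |v_p − v₁| = 0.8512 km/s.
At r₂, v₂ = √(μ/r₂) = 1.4902 km/s.
Transfer-orbit speed at r₂: v_a = √[μ(2/r₂ − 1/a_t)] = 0.91308 km/s.
Second burn Δv₂ = |v₂ − v_a| = 0.5771 km/s.
Total Δv = Δv₁ + Δv₂ = 1.428 km/s.

Δv = 1.43 km/s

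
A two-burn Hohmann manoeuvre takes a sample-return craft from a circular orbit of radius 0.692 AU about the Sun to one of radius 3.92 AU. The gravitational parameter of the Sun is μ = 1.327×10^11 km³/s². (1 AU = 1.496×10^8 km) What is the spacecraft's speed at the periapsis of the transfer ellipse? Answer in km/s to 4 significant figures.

In km: r₁ = 0.692 × 1.496×10^8 = 1.035232×10^8 km; r₂ = 3.92 × 1.496×10^8 = 5.86432×10^8 km.
Semi-major axis of the transfer orbit: a_t = (1.035232×10^8 + 5.86432×10^8)/2 = 3.449776×10^8 km.
At periapsis, r = 1.035232×10^8 km.
Applying v² = μ(2/r − 1/a_t): v = 46.68 km/s.

v = 46.68 km/s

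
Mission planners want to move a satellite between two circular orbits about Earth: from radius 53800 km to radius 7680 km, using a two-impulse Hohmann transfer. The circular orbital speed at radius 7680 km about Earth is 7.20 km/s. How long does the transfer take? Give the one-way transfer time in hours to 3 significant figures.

From the circular-orbit relation v² = μ/r at r = 7680 km: μ = v²r = (7.20)² × 7680 = 3.98131×10^5 km³/s².
The Hohmann ellipse has a_t = (r₁ + r₂)/2 = 30740 km.
Half the transfer-orbit period gives t = π√(a_t³/μ) = 26830 s.
Converting: 26830 s ÷ 3600 s/hour = 7.45 hours.

t = 7.45 hours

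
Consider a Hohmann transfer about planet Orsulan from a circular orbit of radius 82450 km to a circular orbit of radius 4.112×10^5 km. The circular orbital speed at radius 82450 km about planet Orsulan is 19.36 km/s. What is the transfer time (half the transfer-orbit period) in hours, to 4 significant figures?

t = 19.25 hours

From the circular-orbit relation v² = μ/r at r = 82450 km: μ = v²r = (19.36)² × 82450 = 3.09031×10^7 km³/s².
The Hohmann ellipse has a_t = (r₁ + r₂)/2 = 2.46825×10^5 km.
Half the transfer-orbit period gives t = π√(a_t³/μ) = 69300 s.
Converting: 69300 s ÷ 3600 s/hour = 19.25 hours.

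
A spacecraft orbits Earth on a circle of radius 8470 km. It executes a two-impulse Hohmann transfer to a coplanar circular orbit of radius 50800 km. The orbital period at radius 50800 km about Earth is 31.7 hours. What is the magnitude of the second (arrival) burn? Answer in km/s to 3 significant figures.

From Kepler's third law T² = 4π²r³/μ at r = 50800 km, T = 31.7 hours = 31.7 × 3600 s = 1.1412×10^5 s: μ = 4π²r³/T² = 3.97400×10^5 km³/s².
The Hohmann ellipse has a_t = (r₁ + r₂)/2 = 29635 km.
On the circular orbit at r = 50800 km, v_c = √(μ/r) = 2.797 km/s.
Vis-viva on the transfer ellipse at r = 50800 km gives v_t = √[μ(2/r − 1/a_t)] = 1.495 km/s.
Δv₂ = |v_t − v_c| = |1.495 − 2.797| = 1.302 km/s.

Δv₂ = 1.30 km/s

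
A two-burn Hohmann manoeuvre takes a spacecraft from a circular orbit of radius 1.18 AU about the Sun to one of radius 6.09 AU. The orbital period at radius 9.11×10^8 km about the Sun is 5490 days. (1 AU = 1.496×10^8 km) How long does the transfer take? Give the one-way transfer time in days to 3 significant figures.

From Kepler's third law T² = 4π²r³/μ at r = 9.11×10^8 km, T = 5490 days = 5490 × 86400 s = 4.74336×10^8 s: μ = 4π²r³/T² = 1.32661×10^11 km³/s².
In km: r₁ = 1.18 × 1.496×10^8 = 1.76528×10^8 km; r₂ = 6.09 × 1.496×10^8 = 9.11064×10^8 km.
The Hohmann ellipse has a_t = (r₁ + r₂)/2 = 5.43796×10^8 km.
Transfer time t = π√(a_t³/μ) = π√((5.43796×10^8)³ / 1.32661×10^11) = 1.094×10^8 s.
Converting: 1.094×10^8 s ÷ 86400 s/day = 1270 days.

t = 1270 days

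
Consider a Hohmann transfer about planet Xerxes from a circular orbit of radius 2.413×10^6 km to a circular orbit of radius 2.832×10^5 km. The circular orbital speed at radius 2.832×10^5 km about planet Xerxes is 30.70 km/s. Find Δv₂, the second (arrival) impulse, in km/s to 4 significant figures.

From the circular-orbit relation v² = μ/r at r = 2.832×10^5 km: μ = v²r = (30.70)² × 2.832×10^5 = 2.66913×10^8 km³/s².
Semi-major axis of the transfer orbit: a_t = (2.413×10^6 + 2.832×10^5)/2 = 1.3481×10^6 km.
On the circular orbit at r = 2.832×10^5 km, v_c = √(μ/r) = 30.70 km/s.
Vis-viva on the transfer ellipse at r = 2.832×10^5 km gives v_t = √[μ(2/r − 1/a_t)] = 41.07 km/s.
Δv₂ = |v_t − v_c| = |41.07 − 30.70| = 10.37 km/s.

Δv₂ = 10.37 km/s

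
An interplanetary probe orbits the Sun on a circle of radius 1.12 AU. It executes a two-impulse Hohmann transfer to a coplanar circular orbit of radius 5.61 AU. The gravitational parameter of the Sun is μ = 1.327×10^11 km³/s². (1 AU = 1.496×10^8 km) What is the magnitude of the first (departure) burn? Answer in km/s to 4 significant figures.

Δv₁ = 8.195 km/s

In km: r₁ = 1.12 × 1.496×10^8 = 1.67552×10^8 km; r₂ = 5.61 × 1.496×10^8 = 8.39256×10^8 km.
Semi-major axis of the transfer orbit: a_t = (1.67552×10^8 + 8.39256×10^8)/2 = 5.03404×10^8 km.
Circular speed at r = 1.67552×10^8 km: v_c = √(μ/r) = 28.142 km/s.
Transfer-orbit speed at the same r (vis-viva, a = a_t): v_t = √[μ(2/r − 1/a_t)] = 36.337 km/s.
Δv₁ = |v_t − v_c| = |36.337 − 28.142| = 8.195 km/s.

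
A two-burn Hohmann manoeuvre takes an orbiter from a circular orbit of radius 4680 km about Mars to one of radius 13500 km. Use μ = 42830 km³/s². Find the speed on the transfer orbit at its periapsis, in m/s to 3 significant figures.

The Hohmann ellipse has a_t = (r₁ + r₂)/2 = 9090 km.
At periapsis, r = 4680 km.
Applying v² = μ(2/r − 1/a_t): v = 3.687 km/s.

v = 3690 m/s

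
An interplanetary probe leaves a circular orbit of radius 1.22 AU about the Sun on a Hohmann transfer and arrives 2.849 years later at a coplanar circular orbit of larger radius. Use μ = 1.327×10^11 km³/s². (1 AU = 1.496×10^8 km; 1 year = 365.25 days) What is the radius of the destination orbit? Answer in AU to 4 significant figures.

In km: r₁ = 1.22 × 1.496×10^8 = 1.82512×10^8 km.
Transfer time t = 2.849 years × 365.25 × 86400 s = 8.99076024×10^7 s, and t = π√(a_t³/μ).
So a_t = (μ t²/π²)^(1/3) = (1.327×10^11 × (8.99076024×10^7)² / π²)^(1/3) = 4.7722×10^8 km.
Since a_t = (r₁ + r₂)/2, r₂ = 2a_t − r₁ = 2×4.7722×10^8 − 1.82512×10^8 = 7.71928×10^8 km.
In AU: r₂ = 7.71928×10^8 / 1.496×10^8 = 5.160 AU.

r₂ = 5.160 AU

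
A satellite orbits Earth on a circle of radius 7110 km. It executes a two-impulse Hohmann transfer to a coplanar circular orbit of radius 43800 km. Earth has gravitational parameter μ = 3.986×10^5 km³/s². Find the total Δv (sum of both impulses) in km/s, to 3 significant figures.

Transfer-ellipse semi-major axis a_t = (r₁ + r₂)/2 = (7110 + 43800)/2 = 25455 km.
At r₁ the circular-orbit speed is v₁ = √(μ/r₁) = 7.4874 km/s.
Transfer-orbit speed at r₁ (v² = μ(2/r − 1/a)): v_p = √[μ(2/r₁ − 1/a_t)] = 9.8216 km/s.
First burn Δv₁ = |v_p − v₁| = 2.3342 km/s.
Circular speed at r₂: v₂ = √(μ/r₂) = 3.0167 km/s.
Transfer-orbit speed at r₂: v_a = √[μ(2/r₂ − 1/a_t)] = 1.5943 km/s.
Second burn Δv₂ = |v₂ − v_a| = 1.4224 km/s.
Δv = Δv₁ + Δv₂ = 2.3342 + 1.4224 = 3.757 km/s.

Δv = 3.76 km/s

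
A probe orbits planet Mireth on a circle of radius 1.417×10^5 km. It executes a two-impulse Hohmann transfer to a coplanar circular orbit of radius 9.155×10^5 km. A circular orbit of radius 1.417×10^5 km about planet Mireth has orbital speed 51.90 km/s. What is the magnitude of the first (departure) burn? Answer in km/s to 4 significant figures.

Δv₁ = 16.40 km/s

From the circular-orbit relation v² = μ/r at r = 1.417×10^5 km: μ = v²r = (51.90)² × 1.417×10^5 = 3.81685×10^8 km³/s².
Semi-major axis of the transfer orbit: a_t = (1.417×10^5 + 9.155×10^5)/2 = 5.286×10^5 km.
On the circular orbit at r = 1.417×10^5 km, v_c = √(μ/r) = 51.90 km/s.
Vis-viva on the transfer ellipse at r = 1.417×10^5 km gives v_t = √[μ(2/r − 1/a_t)] = 68.30 km/s.
Δv₁ = |v_t − v_c| = |68.30 − 51.90| = 16.40 km/s.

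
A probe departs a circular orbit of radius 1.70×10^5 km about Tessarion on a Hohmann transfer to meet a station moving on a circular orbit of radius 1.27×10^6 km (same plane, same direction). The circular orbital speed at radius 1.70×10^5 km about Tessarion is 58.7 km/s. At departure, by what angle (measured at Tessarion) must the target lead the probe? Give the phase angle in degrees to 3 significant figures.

φ = 103°

From the circular-orbit relation v² = μ/r at r = 1.70×10^5 km: μ = v²r = (58.7)² × 1.70×10^5 = 5.85767×10^8 km³/s².
Transfer-ellipse semi-major axis a_t = (r₁ + r₂)/2 = (1.700×10^5 + 1.270×10^6)/2 = 7.200×10^5 km.
Transfer time t = π√(a_t³/μ) = 79302.3 s.
Target angular speed ω₂ = √(μ/r₂³) = 1.69105×10^-5 rad/s.
Angle swept by the target during transfer: ω₂·t = 1.34104 rad = 76.84°.
Arrival is 180° from departure on the ellipse, so φ = 180° − 76.84° = 103°.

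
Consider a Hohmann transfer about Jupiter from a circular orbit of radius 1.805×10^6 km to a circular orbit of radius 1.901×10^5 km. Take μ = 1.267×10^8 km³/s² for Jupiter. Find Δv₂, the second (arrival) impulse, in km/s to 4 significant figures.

Δv₂ = 8.911 km/s

The Hohmann ellipse has a_t = (r₁ + r₂)/2 = 9.9755×10^5 km.
Circular speed at r = 1.901×10^5 km: v_c = √(μ/r) = 25.816 km/s.
Transfer-orbit speed at the same r (vis-viva, a = a_t): v_t = √[μ(2/r − 1/a_t)] = 34.727 km/s.
Δv₂ = |v_t − v_c| = |34.727 − 25.816| = 8.911 km/s.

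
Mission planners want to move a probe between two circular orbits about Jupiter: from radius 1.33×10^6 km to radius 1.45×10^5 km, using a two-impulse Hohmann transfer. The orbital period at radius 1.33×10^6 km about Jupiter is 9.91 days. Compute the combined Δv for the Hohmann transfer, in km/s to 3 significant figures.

From Kepler's third law T² = 4π²r³/μ at r = 1.33×10^6 km, T = 9.91 days = 9.91 × 86400 s = 8.56224×10^5 s: μ = 4π²r³/T² = 1.26689×10^8 km³/s².
Transfer-ellipse semi-major axis a_t = (r₁ + r₂)/2 = (1.330×10^6 + 1.450×10^5)/2 = 7.375×10^5 km.
At r₁ the circular-orbit speed is v₁ = √(μ/r₁) = 9.760 km/s.
On the transfer ellipse at r₁, vis-viva gives v_a = √[μ(2/r₁ − 1/a_t)] = 4.328 km/s.
First burn Δv₁ = |v_a − v₁| = 5.432 km/s.
At r₂, v₂ = √(μ/r₂) = 29.559 km/s.
Transfer-orbit speed at r₂: v_p = √[μ(2/r₂ − 1/a_t)] = 39.695 km/s.
Second burn Δv₂ = |v₂ − v_p| = 10.14 km/s.
Total Δv = Δv₁ + Δv₂ = 15.57 km/s.

Δv = 15.6 km/s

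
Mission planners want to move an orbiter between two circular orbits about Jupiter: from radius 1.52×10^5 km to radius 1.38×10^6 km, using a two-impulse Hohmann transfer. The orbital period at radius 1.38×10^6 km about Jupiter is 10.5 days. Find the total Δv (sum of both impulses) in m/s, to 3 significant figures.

Δv = 15200 m/s

From Kepler's third law T² = 4π²r³/μ at r = 1.38×10^6 km, T = 10.5 days = 10.5 × 86400 s = 9.072×10^5 s: μ = 4π²r³/T² = 1.26064×10^8 km³/s².
Semi-major axis of the transfer orbit: a_t = (1.520×10^5 + 1.380×10^6)/2 = 7.660×10^5 km.
Circular speed at r₁: v₁ = √(μ/r₁) = √(1.26064×10^8/1.520×10^5) = 28.7988 km/s.
Transfer-orbit speed at r₁ (v² = μ(2/r − 1/a)): v_p = √[μ(2/r₁ − 1/a_t)] = 38.6544 km/s.
First burn Δv₁ = |v_p − v₁| = 9.856 km/s.
At r₂, v₂ = √(μ/r₂) = 9.558 km/s.
Transfer-orbit speed at r₂: v_a = √[μ(2/r₂ − 1/a_t)] = 4.258 km/s.
Second burn Δv₂ = |v₂ − v_a| = 5.300 km/s.
Δv = Δv₁ + Δv₂ = 9.856 + 5.300 = 15.16 km/s.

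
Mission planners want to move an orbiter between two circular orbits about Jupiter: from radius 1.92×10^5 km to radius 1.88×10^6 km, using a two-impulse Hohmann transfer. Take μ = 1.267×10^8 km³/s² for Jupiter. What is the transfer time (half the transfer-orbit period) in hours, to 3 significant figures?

Semi-major axis of the transfer orbit: a_t = (1.920×10^5 + 1.880×10^6)/2 = 1.036×10^6 km.
By Kepler's third law the transfer-orbit period is T = 2π√(a_t³/μ), so t = T/2 = 2.9431×10^5 s.
Converting: 2.9431×10^5 s ÷ 3600 s/hour = 81.8 hours.

t = 81.8 hours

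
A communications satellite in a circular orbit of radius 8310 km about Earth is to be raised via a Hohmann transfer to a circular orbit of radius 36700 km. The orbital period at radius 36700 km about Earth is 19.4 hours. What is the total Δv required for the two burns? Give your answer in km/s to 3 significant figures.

Δv = 3.22 km/s

From Kepler's third law T² = 4π²r³/μ at r = 36700 km, T = 19.4 hours = 19.4 × 3600 s = 69840 s: μ = 4π²r³/T² = 4.00082×10^5 km³/s².
Semi-major axis of the transfer orbit: a_t = (8310 + 36700)/2 = 22505 km.
At r₁ the circular-orbit speed is v₁ = √(μ/r₁) = 6.939 km/s.
On the transfer ellipse at r₁, vis-viva equation gives v_p = √[μ(2/r₁ − 1/a_t)] = 8.861 km/s.
First burn Δv₁ = |v_p − v₁| = 1.922 km/s.
Circular speed at r₂: v₂ = √(μ/r₂) = 3.3017 km/s.
Transfer-orbit speed at r₂: v_a = √[μ(2/r₂ − 1/a_t)] = 2.0063 km/s.
Second burn Δv₂ = |v₂ − v_a| = 1.295 km/s.
Δv = Δv₁ + Δv₂ = 1.922 + 1.295 = 3.217 km/s.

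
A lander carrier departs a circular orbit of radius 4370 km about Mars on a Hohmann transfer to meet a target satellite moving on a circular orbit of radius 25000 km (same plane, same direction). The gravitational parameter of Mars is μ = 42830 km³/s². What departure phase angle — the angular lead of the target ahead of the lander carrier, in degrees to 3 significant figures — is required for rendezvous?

Transfer-ellipse semi-major axis a_t = (r₁ + r₂)/2 = (4370 + 25000)/2 = 14685 km.
The half-period of the transfer ellipse is t = π√(a_t³/μ) = 27013.9 s.
Target angular speed ω₂ = √(μ/r₂³) = 5.23557×10^-5 rad/s.
Angle swept by the target during transfer: ω₂·t = 1.41433 rad = 81.04°.
The lander carrier traverses 180° on the transfer ellipse, so the target must lead by 180° − 81.04° = 99.0°.

φ = 99.0°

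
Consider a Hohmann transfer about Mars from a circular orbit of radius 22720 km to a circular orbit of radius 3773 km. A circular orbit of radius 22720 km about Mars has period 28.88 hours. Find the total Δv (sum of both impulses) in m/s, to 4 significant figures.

Δv = 1684 m/s

From Kepler's third law T² = 4π²r³/μ at r = 22720 km, T = 28.88 hours = 28.88 × 3600 s = 1.03968×10^5 s: μ = 4π²r³/T² = 42833.7 km³/s².
The Hohmann ellipse has a_t = (r₁ + r₂)/2 = 13246.5 km.
Circular speed at r₁: v₁ = √(μ/r₁) = √(42833.7/22720) = 1.373057 km/s.
On the transfer ellipse at r₁, vis-viva equation gives v_a = √[μ(2/r₁ − 1/a_t)] = 0.7327930 km/s.
First burn Δv₁ = |v_a − v₁| = 0.64026 km/s.
At r₂, v₂ = √(μ/r₂) = 3.3694 km/s.
Transfer-orbit speed at r₂: v_p = √[μ(2/r₂ − 1/a_t)] = 4.4127 km/s.
Second burn Δv₂ = |v₂ − v_p| = 1.0433 km/s.
Total Δv = Δv₁ + Δv₂ = 1.684 km/s.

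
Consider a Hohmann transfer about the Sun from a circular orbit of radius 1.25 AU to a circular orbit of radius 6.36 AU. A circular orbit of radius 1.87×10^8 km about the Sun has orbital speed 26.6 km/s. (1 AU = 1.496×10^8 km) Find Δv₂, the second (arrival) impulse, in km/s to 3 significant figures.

From the circular-orbit relation v² = μ/r at r = 1.87×10^8 km: μ = v²r = (26.6)² × 1.87×10^8 = 1.32314×10^11 km³/s².
In km: r₁ = 1.25 × 1.496×10^8 = 1.870×10^8 km; r₂ = 6.36 × 1.496×10^8 = 9.51456×10^8 km.
Transfer-ellipse semi-major axis a_t = (r₁ + r₂)/2 = (1.870×10^8 + 9.51456×10^8)/2 = 5.69228×10^8 km.
On the circular orbit at r = 9.51456×10^8 km, v_c = √(μ/r) = 11.793 km/s.
Transfer-orbit speed at the same r (vis-viva, a = a_t): v_t = √[μ(2/r − 1/a_t)] = 6.7591 km/s.
Δv₂ = |v_t − v_c| = |6.7591 − 11.793| = 5.034 km/s.

Δv₂ = 5.03 km/s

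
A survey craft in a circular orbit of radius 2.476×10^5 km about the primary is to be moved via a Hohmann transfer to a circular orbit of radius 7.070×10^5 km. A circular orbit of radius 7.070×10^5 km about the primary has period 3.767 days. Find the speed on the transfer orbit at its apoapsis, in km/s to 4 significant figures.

From Kepler's third law T² = 4π²r³/μ at r = 7.070×10^5 km, T = 3.767 days = 3.767 × 86400 s = 3.254688×10^5 s: μ = 4π²r³/T² = 1.31704×10^8 km³/s².
Semi-major axis of the transfer orbit: a_t = (2.476×10^5 + 7.070×10^5)/2 = 4.773×10^5 km.
The apoapsis of the transfer ellipse is at r = 7.070×10^5 km.
From the vis-viva equation, v = √[μ(2/r − 1/a_t)] = 9.830 km/s.

v = 9.830 km/s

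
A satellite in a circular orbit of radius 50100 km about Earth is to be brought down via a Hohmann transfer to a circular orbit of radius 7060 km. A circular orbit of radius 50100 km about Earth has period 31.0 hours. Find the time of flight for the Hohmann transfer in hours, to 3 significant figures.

From Kepler's third law T² = 4π²r³/μ at r = 50100 km, T = 31.0 hours = 31.0 × 3600 s = 1.116×10^5 s: μ = 4π²r³/T² = 3.98607×10^5 km³/s².
The Hohmann ellipse has a_t = (r₁ + r₂)/2 = 28580 km.
Half the transfer-orbit period gives t = π√(a_t³/μ) = 24040 s.
Converting: 24040 s ÷ 3600 s/hour = 6.68 hours.

t = 6.68 hours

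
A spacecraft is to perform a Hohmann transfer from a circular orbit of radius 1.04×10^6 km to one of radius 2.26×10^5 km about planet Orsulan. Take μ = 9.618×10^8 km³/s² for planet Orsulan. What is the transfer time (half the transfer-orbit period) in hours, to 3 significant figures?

Transfer-ellipse semi-major axis a_t = (r₁ + r₂)/2 = (1.040×10^6 + 2.260×10^5)/2 = 6.330×10^5 km.
Transfer time t = π√(a_t³/μ) = π√((6.330×10^5)³ / 9.618×10^8) = 51020 s.
Converting: 51020 s ÷ 3600 s/hour = 14.2 hours.

t = 14.2 hours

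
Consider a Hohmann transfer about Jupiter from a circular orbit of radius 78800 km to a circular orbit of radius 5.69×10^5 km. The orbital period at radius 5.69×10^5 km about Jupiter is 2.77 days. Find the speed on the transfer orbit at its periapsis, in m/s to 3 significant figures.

From Kepler's third law T² = 4π²r³/μ at r = 5.69×10^5 km, T = 2.77 days = 2.77 × 86400 s = 2.39328×10^5 s: μ = 4π²r³/T² = 1.26972×10^8 km³/s².
Transfer-ellipse semi-major axis a_t = (r₁ + r₂)/2 = (78800 + 5.690×10^5)/2 = 3.239×10^5 km.
The periapsis of the transfer ellipse is at r = 78800 km.
Vis-viva: v = √[μ(2/r − 1/a_t)] = √[1.26972×10^8 × (2/78800 − 1/3.239×10^5)] = 53.20 km/s.

v = 53200 m/s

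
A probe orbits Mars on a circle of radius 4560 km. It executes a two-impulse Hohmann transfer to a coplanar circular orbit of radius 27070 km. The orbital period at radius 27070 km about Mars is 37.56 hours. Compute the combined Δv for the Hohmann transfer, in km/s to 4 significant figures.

From Kepler's third law T² = 4π²r³/μ at r = 27070 km, T = 37.56 hours = 37.56 × 3600 s = 1.35216×10^5 s: μ = 4π²r³/T² = 42832.0 km³/s².
Semi-major axis of the transfer orbit: a_t = (4560 + 27070)/2 = 15815 km.
At r₁ the circular-orbit speed is v₁ = √(μ/r₁) = 3.0648 km/s.
Transfer-orbit speed at r₁ (v² = μ(2/r − 1/a)): v_p = √[μ(2/r₁ − 1/a_t)] = 4.0097 km/s.
First burn Δv₁ = |v_p − v₁| = 0.9449 km/s.
At r₂, v₂ = √(μ/r₂) = 1.25788 km/s.
Transfer-orbit speed at r₂: v_a = √[μ(2/r₂ − 1/a_t)] = 0.675442 km/s.
Second burn Δv₂ = |v₂ − v_a| = 0.5824 km/s.
Total Δv = Δv₁ + Δv₂ = 1.527 km/s.

Δv = 1.527 km/s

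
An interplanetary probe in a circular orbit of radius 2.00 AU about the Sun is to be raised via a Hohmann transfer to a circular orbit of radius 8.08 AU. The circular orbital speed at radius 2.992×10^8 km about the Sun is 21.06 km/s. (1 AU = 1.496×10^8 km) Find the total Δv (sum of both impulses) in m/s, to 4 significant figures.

Δv = 9483 m/s

From the circular-orbit relation v² = μ/r at r = 2.992×10^8 km: μ = v²r = (21.06)² × 2.992×10^8 = 1.32702×10^11 km³/s².
In km: r₁ = 2.00 × 1.496×10^8 = 2.992×10^8 km; r₂ = 8.08 × 1.496×10^8 = 1.208768×10^9 km.
Transfer-ellipse semi-major axis a_t = (r₁ + r₂)/2 = (2.992×10^8 + 1.208768×10^9)/2 = 7.53984×10^8 km.
Circular speed at r₁: v₁ = √(μ/r₁) = √(1.32702×10^11/2.992×10^8) = 21.0600 km/s.
On the transfer ellipse at r₁, v² = μ(2/r − 1/a) gives v_p = √[μ(2/r₁ − 1/a_t)] = 26.6654 km/s.
First burn Δv₁ = |v_p − v₁| = 5.6054 km/s.
At r₂, v₂ = √(μ/r₂) = 10.47774 km/s.
Transfer-orbit speed at r₂: v_a = √[μ(2/r₂ − 1/a_t)] = 6.600357 km/s.
Second burn Δv₂ = |v₂ − v_a| = 3.8774 km/s.
Δv = Δv₁ + Δv₂ = 5.6054 + 3.8774 = 9.483 km/s.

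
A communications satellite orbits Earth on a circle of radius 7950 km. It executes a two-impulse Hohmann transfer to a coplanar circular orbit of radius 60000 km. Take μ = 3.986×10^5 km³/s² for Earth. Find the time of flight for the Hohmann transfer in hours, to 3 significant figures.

The Hohmann ellipse has a_t = (r₁ + r₂)/2 = 33975 km.
By Kepler's third law the transfer-orbit period is T = 2π√(a_t³/μ), so t = T/2 = 31160 s.
Converting: 31160 s ÷ 3600 s/hour = 8.66 hours.

t = 8.66 hours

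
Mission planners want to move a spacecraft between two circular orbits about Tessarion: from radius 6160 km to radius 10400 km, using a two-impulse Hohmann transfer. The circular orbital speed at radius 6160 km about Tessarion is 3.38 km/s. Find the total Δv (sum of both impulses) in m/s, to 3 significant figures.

Δv = 766 m/s

From the circular-orbit relation v² = μ/r at r = 6160 km: μ = v²r = (3.38)² × 6160 = 70374.3 km³/s².
Semi-major axis of the transfer orbit: a_t = (6160 + 10400)/2 = 8280 km.
Circular speed at r₁: v₁ = √(μ/r₁) = √(70374.3/6160) = 3.3800 km/s.
On the transfer ellipse at r₁, v² = μ(2/r − 1/a) gives v_p = √[μ(2/r₁ − 1/a_t)] = 3.7881 km/s.
First burn Δv₁ = |v_p − v₁| = 0.4081 km/s.
At r₂, v₂ = √(μ/r₂) = 2.6013 km/s.
Transfer-orbit speed at r₂: v_a = √[μ(2/r₂ − 1/a_t)] = 2.2437 km/s.
Second burn Δv₂ = |v₂ − v_a| = 0.3576 km/s.
Total Δv = Δv₁ + Δv₂ = 0.7657 km/s.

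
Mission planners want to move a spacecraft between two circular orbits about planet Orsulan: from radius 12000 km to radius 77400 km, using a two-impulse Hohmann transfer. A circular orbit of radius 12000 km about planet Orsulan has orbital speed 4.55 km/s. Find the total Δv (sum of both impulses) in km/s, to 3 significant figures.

From the circular-orbit relation v² = μ/r at r = 12000 km: μ = v²r = (4.55)² × 12000 = 2.48430×10^5 km³/s².
Transfer-ellipse semi-major axis a_t = (r₁ + r₂)/2 = (12000 + 77400)/2 = 44700 km.
Circular speed at r₁: v₁ = √(μ/r₁) = √(2.48430×10^5/12000) = 4.5500 km/s.
Transfer-orbit speed at r₁ (v² = μ(2/r − 1/a)): v_p = √[μ(2/r₁ − 1/a_t)] = 5.9873 km/s.
First burn Δv₁ = |v_p − v₁| = 1.4373 km/s.
At r₂, v₂ = √(μ/r₂) = 1.79156 km/s.
Transfer-orbit speed at r₂: v_a = √[μ(2/r₂ − 1/a_t)] = 0.928257 km/s.
Second burn Δv₂ = |v₂ − v_a| = 0.86330 km/s.
Δv = Δv₁ + Δv₂ = 1.4373 + 0.86330 = 2.301 km/s.

Δv = 2.30 km/s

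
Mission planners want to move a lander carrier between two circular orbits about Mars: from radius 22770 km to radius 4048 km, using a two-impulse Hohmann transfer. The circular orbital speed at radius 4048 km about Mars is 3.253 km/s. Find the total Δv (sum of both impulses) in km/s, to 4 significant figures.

From the circular-orbit relation v² = μ/r at r = 4048 km: μ = v²r = (3.253)² × 4048 = 42836.0 km³/s².
Transfer-ellipse semi-major axis a_t = (r₁ + r₂)/2 = (22770 + 4048)/2 = 13409 km.
Circular speed at r₁: v₁ = √(μ/r₁) = √(42836.0/22770) = 1.3716 km/s.
On the transfer ellipse at r₁, v² = μ(2/r − 1/a) gives v_a = √[μ(2/r₁ − 1/a_t)] = 0.75361 km/s.
First burn Δv₁ = |v_a − v₁| = 0.6180 km/s.
Circular speed at r₂: v₂ = √(μ/r₂) = 3.253 km/s.
Transfer-orbit speed at r₂: v_p = √[μ(2/r₂ − 1/a_t)] = 4.239 km/s.
Second burn Δv₂ = |v₂ − v_p| = 0.9860 km/s.
Δv = Δv₁ + Δv₂ = 0.6180 + 0.9860 = 1.604 km/s.

Δv = 1.604 km/s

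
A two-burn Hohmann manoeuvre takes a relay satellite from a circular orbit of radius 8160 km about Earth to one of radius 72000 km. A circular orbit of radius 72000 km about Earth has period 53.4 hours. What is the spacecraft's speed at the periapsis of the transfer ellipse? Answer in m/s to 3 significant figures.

From Kepler's third law T² = 4π²r³/μ at r = 72000 km, T = 53.4 hours = 53.4 × 3600 s = 1.9224×10^5 s: μ = 4π²r³/T² = 3.98722×10^5 km³/s².
Transfer-ellipse semi-major axis a_t = (r₁ + r₂)/2 = (8160 + 72000)/2 = 40080 km.
The periapsis of the transfer ellipse is at r = 8160 km.
Vis-viva: v = √[μ(2/r − 1/a_t)] = √[3.98722×10^5 × (2/8160 − 1/40080)] = 9.369 km/s.

v = 9370 m/s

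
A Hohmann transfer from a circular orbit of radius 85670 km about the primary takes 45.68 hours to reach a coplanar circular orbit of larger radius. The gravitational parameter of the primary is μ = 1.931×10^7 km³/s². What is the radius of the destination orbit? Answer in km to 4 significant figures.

Transfer time t = 45.68 hours = 1.64448×10^5 s, and t = π√(a_t³/μ).
So a_t = (μ t²/π²)^(1/3) = (1.931×10^7 × (1.64448×10^5)² / π²)^(1/3) = 3.7542×10^5 km.
Since a_t = (r₁ + r₂)/2, r₂ = 2a_t − r₁ = 2×3.7542×10^5 − 85670 = 6.6517×10^5 km.

r₂ = 6.652×10^5 km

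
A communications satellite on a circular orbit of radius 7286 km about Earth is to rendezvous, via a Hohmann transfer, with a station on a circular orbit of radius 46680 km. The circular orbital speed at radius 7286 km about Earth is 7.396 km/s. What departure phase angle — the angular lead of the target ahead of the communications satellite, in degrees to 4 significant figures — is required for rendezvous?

From the circular-orbit relation v² = μ/r at r = 7286 km: μ = v²r = (7.396)² × 7286 = 3.98550×10^5 km³/s².
Semi-major axis of the transfer orbit: a_t = (7286 + 46680)/2 = 26983 km.
Transfer time t = π√(a_t³/μ) = 22057 s.
Target angular speed ω₂ = √(μ/r₂³) = 6.2596×10^-5 rad/s.
Angle swept by the target during transfer: ω₂·t = 1.3807 rad = 79.11°.
The communications satellite traverses 180° on the transfer ellipse, so the target must lead by 180° − 79.11° = 100.9°.

φ = 100.9°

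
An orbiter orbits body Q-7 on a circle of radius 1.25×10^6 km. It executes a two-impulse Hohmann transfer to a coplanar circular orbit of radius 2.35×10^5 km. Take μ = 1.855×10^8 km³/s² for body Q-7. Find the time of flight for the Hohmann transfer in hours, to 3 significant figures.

t = 41.0 hours

Transfer-ellipse semi-major axis a_t = (r₁ + r₂)/2 = (1.250×10^6 + 2.350×10^5)/2 = 7.425×10^5 km.
Transfer time t = π√(a_t³/μ) = π√((7.425×10^5)³ / 1.855×10^8) = 1.476×10^5 s.
Converting: 1.476×10^5 s ÷ 3600 s/hour = 41.0 hours.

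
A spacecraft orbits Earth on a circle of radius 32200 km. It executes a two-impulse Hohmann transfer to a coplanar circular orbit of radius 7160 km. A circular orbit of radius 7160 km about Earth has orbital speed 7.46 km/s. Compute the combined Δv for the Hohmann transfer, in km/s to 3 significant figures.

From the circular-orbit relation v² = μ/r at r = 7160 km: μ = v²r = (7.46)² × 7160 = 3.98465×10^5 km³/s².
Semi-major axis of the transfer orbit: a_t = (32200 + 7160)/2 = 19680 km.
At r₁ the circular-orbit speed is v₁ = √(μ/r₁) = 3.518 km/s.
Transfer-orbit speed at r₁ (v² = μ(2/r − 1/a)): v_a = √[μ(2/r₁ − 1/a_t)] = 2.122 km/s.
First burn Δv₁ = |v_a − v₁| = 1.396 km/s.
At r₂, v₂ = √(μ/r₂) = 7.460 km/s.
Transfer-orbit speed at r₂: v_p = √[μ(2/r₂ − 1/a_t)] = 9.542 km/s.
Second burn Δv₂ = |v₂ − v_p| = 2.082 km/s.
Δv = Δv₁ + Δv₂ = 1.396 + 2.082 = 3.478 km/s.

Δv = 3.48 km/s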